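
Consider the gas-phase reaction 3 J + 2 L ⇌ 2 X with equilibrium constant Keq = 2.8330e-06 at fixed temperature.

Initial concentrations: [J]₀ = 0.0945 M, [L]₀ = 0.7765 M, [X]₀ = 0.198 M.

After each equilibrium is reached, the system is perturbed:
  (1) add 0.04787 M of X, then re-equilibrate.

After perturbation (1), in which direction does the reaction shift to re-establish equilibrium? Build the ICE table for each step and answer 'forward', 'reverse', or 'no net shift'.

Q₀ = 77.05 vs Keq = 2.8330e-06 ⇒ Q>K, reverse
Step 1:
                    J           L           X
  I            0.0945      0.7765       0.198
  C            0.2964      0.1976     -0.1976
  E            0.3909      0.9741  4.0070e-04
  solve Keq expr → x = -0.0988; check Q = 2.8330e-06
Then add 0.04787 M of X.
Step 2:
                    J           L           X
  I            0.3909      0.9741     0.04827
  C           0.07159     0.04773    -0.04773
  E            0.4625       1.022  5.4095e-04
  solve Keq expr → x = -0.02386; check Q = 2.8330e-06

Direction: reverse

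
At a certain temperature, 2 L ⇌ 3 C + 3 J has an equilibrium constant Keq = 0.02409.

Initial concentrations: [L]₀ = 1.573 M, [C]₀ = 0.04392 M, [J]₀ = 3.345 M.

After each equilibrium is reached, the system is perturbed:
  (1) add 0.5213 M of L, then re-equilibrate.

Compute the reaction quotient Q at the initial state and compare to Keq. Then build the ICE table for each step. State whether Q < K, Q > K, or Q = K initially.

Q₀ = 0.001281 vs Keq = 0.02409 ⇒ Q<K, forward
Step 1:
                    L           C           J
  I             1.573     0.04392       3.345
  C          -0.04554      0.0683      0.0683
  E             1.527      0.1122       3.413
  solve Keq expr → x = 0.02277; check Q = 0.02409
Then add 0.5213 M of L.
Step 2:
                    L           C           J
  I             2.049      0.1122       3.413
  C          -0.01513      0.0227      0.0227
  E             2.034      0.1349       3.436
  solve Keq expr → x = 0.007565; check Q = 0.02409

Q₀ = 0.001281; Q < K (proceeds forward)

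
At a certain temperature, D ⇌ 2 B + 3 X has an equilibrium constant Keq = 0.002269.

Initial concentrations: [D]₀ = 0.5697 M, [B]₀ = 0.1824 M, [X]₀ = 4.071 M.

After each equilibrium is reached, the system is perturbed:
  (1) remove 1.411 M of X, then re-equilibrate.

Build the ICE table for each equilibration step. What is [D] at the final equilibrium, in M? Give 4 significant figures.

[D]_eq = 0.6557 M

Q₀ = 3.94 vs Keq = 0.002269 ⇒ Q>K, reverse
Step 1:
                   D          B          X
  I           0.5697     0.1824      4.071
  C           0.0886    -0.1772    -0.2658
  E           0.6583   0.005207      3.805
  solve Keq expr → x = -0.0886; check Q = 0.002269
Then remove 1.411 M of X.
Step 2:
                   D          B          X
  I           0.6583   0.005207      2.394
  C        -0.002578   0.005155   0.007733
  E           0.6557    0.01036      2.402
  solve Keq expr → x = 0.002578; check Q = 0.002269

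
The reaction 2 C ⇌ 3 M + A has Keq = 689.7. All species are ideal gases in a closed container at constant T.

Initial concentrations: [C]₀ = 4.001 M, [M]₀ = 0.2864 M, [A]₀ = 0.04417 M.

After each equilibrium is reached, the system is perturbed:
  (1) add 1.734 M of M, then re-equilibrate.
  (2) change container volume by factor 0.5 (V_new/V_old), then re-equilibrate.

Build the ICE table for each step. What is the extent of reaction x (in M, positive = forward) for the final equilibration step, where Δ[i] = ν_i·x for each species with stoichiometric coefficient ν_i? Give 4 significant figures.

Q₀ = 6.4820e-05 vs Keq = 689.7 ⇒ Q<K, forward
Step 1:
                    C           M           A
  init          4.001      0.2864     0.04417
  Δ             -3.38       5.069        1.69
  eq           0.6215       5.356       1.734
  solve Keq expr → x = 1.69; check Q = 689.7
Then add 1.734 M of M.
Step 2:
                    C           M           A
  init         0.6215        7.09       1.734
  Δ             0.228      -0.342      -0.114
  eq           0.8495       6.748        1.62
  solve Keq expr → x = -0.114; check Q = 689.7
Then change container volume by factor 0.5 (V_new/V_old).
Step 3:
                    C           M           A
  init          1.699        13.5        3.24
  Δ            0.9536       -1.43     -0.4768
  eq            2.653       12.07       2.763
  solve Keq expr → x = -0.4768; check Q = 689.7

x = -0.4768 M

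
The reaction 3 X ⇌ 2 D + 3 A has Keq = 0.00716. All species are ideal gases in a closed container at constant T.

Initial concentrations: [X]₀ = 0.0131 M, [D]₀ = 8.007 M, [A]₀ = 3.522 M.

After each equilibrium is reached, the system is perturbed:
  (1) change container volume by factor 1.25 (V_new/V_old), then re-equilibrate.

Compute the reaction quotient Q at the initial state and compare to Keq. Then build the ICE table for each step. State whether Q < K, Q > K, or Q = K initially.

Q₀ = 1.2459e+09; Q > K (proceeds reverse)

Q₀ = 1.2459e+09 vs Keq = 0.00716 ⇒ Q>K, reverse
Step 1:
                   X          D          A
  init        0.0131      8.007      3.522
  Δ            3.323     -2.215     -3.323
  eq           3.336      5.792     0.1994
  solve Keq expr → x = -1.108; check Q = 0.00716
Then change container volume by factor 1.25 (V_new/V_old).
Step 2:
                   X          D          A
  init         2.669      4.634     0.1595
  Δ         -0.02354    0.01569    0.02354
  eq           2.645      4.649      0.183
  solve Keq expr → x = 0.007845; check Q = 0.00716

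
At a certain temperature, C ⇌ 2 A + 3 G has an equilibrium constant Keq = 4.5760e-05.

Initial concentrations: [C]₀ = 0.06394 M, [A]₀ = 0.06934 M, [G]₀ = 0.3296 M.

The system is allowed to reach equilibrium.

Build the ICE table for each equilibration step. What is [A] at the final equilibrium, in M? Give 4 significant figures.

Q₀ = 0.002693 vs Keq = 4.5760e-05 ⇒ Q>K, reverse
Step 1:
                   C          A          G
  I          0.06394    0.06934     0.3296
  C          0.02653   -0.05306   -0.07959
  E          0.09047    0.01628       0.25
  solve Keq expr → x = -0.02653; check Q = 4.5760e-05

[A]_eq = 0.01628 M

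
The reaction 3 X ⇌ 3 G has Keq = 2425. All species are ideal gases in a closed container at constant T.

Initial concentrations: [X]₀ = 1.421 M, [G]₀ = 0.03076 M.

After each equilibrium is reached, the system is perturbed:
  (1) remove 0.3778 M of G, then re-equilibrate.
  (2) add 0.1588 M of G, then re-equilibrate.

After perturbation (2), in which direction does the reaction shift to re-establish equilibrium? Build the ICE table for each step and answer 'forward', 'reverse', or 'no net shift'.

Direction: reverse

Q₀ = 1.0143e-05 vs Keq = 2425 ⇒ Q<K, forward
Step 1:
                   X          G
  I            1.421    0.03076
  C            -1.32       1.32
  E           0.1006      1.351
  solve Keq expr → x = 0.4401; check Q = 2425
Then remove 0.3778 M of G.
Step 2:
                   X          G
  I           0.1006     0.9734
  C         -0.02617    0.02617
  E           0.0744     0.9996
  solve Keq expr → x = 0.008724; check Q = 2425
Then add 0.1588 M of G.
Step 3:
                   X          G
  I           0.0744      1.158
  C            0.011     -0.011
  E           0.0854      1.147
  solve Keq expr → x = -0.003667; check Q = 2425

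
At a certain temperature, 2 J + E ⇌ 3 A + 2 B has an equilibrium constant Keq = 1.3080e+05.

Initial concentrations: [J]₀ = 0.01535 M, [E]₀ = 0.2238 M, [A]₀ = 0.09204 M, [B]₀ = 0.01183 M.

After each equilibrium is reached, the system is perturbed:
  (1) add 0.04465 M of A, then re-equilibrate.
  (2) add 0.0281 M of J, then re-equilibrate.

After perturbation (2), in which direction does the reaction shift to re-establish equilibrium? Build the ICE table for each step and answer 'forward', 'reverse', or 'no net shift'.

Q₀ = 0.002069 vs Keq = 1.3080e+05 ⇒ Q<K, forward
Step 1:
                    J           E           A           B
  init        0.01535      0.2238     0.09204     0.01183
  Δ          -0.01534   -0.007672     0.02302     0.01534
  eq       6.3074e-06      0.2161      0.1151     0.02717
  solve Keq expr → x = 0.007672; check Q = 1.3080e+05
Then add 0.04465 M of A.
Step 2:
                    J           E           A           B
  init     6.3074e-06      0.2161      0.1597     0.02717
  Δ        4.0054e-06  2.0027e-06 -6.0082e-06 -4.0054e-06
  eq       1.0313e-05      0.2161      0.1597     0.02717
  solve Keq expr → x = -2.0027e-06; check Q = 1.3080e+05
Then add 0.0281 M of J.
Step 3:
                    J           E           A           B
  init        0.02811      0.2161      0.1597     0.02717
  Δ          -0.02808    -0.01404     0.04212     0.02808
  eq       3.0810e-05      0.2021      0.2018     0.05525
  solve Keq expr → x = 0.01404; check Q = 1.3080e+05

Direction: forward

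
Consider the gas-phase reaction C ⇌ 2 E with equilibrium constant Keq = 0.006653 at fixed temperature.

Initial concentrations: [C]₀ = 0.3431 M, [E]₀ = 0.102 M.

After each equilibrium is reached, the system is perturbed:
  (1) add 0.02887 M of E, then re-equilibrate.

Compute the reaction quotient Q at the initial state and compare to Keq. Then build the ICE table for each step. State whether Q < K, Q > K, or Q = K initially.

Q₀ = 0.03032; Q > K (proceeds reverse)

Q₀ = 0.03032 vs Keq = 0.006653 ⇒ Q>K, reverse
Step 1:
                  C         E
  Initial    0.3431     0.102
  Change    0.02622  -0.05243
  Equil      0.3693   0.04957
  solve Keq expr → x = -0.02622; check Q = 0.006653
Then add 0.02887 M of E.
Step 2:
                  C         E
  Initial    0.3693   0.07844
  Change    0.01397  -0.02794
  Equil      0.3833    0.0505
  solve Keq expr → x = -0.01397; check Q = 0.006653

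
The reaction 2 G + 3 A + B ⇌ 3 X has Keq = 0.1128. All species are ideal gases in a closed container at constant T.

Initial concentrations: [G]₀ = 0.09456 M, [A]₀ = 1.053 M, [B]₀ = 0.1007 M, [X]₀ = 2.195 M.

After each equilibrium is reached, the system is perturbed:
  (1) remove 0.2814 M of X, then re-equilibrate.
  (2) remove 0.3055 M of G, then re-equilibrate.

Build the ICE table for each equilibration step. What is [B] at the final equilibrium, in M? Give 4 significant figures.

[B]_eq = 0.5196 M

Q₀ = 1.0059e+04 vs Keq = 0.1128 ⇒ Q>K, reverse
Step 1:
                    G           A           B           X
  init        0.09456       1.053      0.1007       2.195
  Δ            0.8655       1.298      0.4328      -1.298
  eq           0.9601       2.351      0.5335      0.8967
  solve Keq expr → x = -0.4328; check Q = 0.1128
Then remove 0.2814 M of X.
Step 2:
                    G           A           B           X
  init         0.9601       2.351      0.5335      0.6153
  Δ          -0.09639     -0.1446    -0.04819      0.1446
  eq           0.8637       2.207      0.4853      0.7599
  solve Keq expr → x = 0.04819; check Q = 0.1128
Then remove 0.3055 M of G.
Step 3:
                    G           A           B           X
  init         0.5582       2.207      0.4853      0.7599
  Δ           0.06857      0.1029     0.03429     -0.1029
  eq           0.6268        2.31      0.5196       0.657
  solve Keq expr → x = -0.03429; check Q = 0.1128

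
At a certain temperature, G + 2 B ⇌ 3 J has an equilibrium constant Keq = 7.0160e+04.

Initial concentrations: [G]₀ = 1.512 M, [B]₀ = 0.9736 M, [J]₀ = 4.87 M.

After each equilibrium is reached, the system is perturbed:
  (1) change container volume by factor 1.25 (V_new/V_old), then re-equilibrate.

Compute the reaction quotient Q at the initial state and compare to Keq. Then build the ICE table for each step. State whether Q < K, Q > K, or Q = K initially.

Q₀ = 80.59 vs Keq = 7.0160e+04 ⇒ Q<K, forward
Step 1:
                  G         B         J
  Initial     1.512    0.9736      4.87
  Change    -0.4581   -0.9162     1.374
  Equil       1.054   0.05738     6.244
  solve Keq expr → x = 0.4581; check Q = 7.0160e+04
Then change container volume by factor 1.25 (V_new/V_old).
Step 2:
                  G         B         J
  Initial    0.8431   0.04591     4.995
  Change          0         0         0
  Equil      0.8431   0.04591     4.995
  solve Keq expr → x = 0; check Q = 7.0160e+04

Q₀ = 80.59; Q < K (proceeds forward)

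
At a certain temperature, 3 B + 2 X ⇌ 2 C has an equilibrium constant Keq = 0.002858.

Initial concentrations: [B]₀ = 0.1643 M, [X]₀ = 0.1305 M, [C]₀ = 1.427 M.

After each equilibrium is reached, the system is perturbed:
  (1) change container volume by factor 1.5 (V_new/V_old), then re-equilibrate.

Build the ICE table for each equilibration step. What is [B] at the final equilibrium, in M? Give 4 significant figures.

[B]_eq = 1.409 M

Q₀ = 2.6960e+04 vs Keq = 0.002858 ⇒ Q>K, reverse
Step 1:
                  B         X         C
  Initial    0.1643    0.1305     1.427
  Change      1.834     1.223    -1.223
  Equil       1.998     1.353    0.2043
  solve Keq expr → x = -0.6113; check Q = 0.002858
Then change container volume by factor 1.5 (V_new/V_old).
Step 2:
                  B         X         C
  Initial     1.332    0.9021    0.1362
  Change    0.07655   0.05103  -0.05103
  Equil       1.409    0.9531    0.0852
  solve Keq expr → x = -0.02552; check Q = 0.002858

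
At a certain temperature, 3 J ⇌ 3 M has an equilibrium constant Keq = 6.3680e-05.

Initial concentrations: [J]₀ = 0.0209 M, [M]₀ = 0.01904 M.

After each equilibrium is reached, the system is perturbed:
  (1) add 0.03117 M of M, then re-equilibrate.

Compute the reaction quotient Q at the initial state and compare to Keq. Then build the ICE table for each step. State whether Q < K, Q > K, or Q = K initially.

Q₀ = 0.7561; Q > K (proceeds reverse)

Q₀ = 0.7561 vs Keq = 6.3680e-05 ⇒ Q>K, reverse
Step 1:
                    J           M
  I            0.0209     0.01904
  C           0.01751    -0.01751
  E           0.03841    0.001534
  solve Keq expr → x = -0.005835; check Q = 6.3680e-05
Then add 0.03117 M of M.
Step 2:
                    J           M
  I           0.03841      0.0327
  C           0.02997    -0.02997
  E           0.06838    0.002731
  solve Keq expr → x = -0.009991; check Q = 6.3680e-05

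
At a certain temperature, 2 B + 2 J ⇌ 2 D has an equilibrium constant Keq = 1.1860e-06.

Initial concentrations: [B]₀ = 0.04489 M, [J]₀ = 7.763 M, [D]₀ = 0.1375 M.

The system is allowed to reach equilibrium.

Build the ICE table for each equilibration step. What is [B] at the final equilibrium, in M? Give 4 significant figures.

Q₀ = 0.1557 vs Keq = 1.1860e-06 ⇒ Q>K, reverse
Step 1:
                   B          J          D
  init       0.04489      7.763     0.1375
  Δ           0.1359     0.1359    -0.1359
  eq          0.1808      7.899   0.001556
  solve Keq expr → x = -0.06797; check Q = 1.1860e-06

[B]_eq = 0.1808 M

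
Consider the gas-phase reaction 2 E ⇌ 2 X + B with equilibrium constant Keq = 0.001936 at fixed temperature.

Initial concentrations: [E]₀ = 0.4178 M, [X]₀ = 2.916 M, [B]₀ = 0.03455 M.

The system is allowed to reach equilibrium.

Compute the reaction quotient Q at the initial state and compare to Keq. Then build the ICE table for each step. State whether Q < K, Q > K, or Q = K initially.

Q₀ = 1.683; Q > K (proceeds reverse)

Q₀ = 1.683 vs Keq = 0.001936 ⇒ Q>K, reverse
Step 1:
                   E          X          B
  Initial     0.4178      2.916    0.03455
  Change     0.06899   -0.06899   -0.03449
  Equil       0.4868      2.847 5.6598e-05
  solve Keq expr → x = -0.03449; check Q = 0.001936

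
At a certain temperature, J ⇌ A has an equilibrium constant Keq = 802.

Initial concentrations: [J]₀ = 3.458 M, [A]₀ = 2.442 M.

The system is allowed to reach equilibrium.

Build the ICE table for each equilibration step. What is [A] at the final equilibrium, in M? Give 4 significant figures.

Q₀ = 0.7062 vs Keq = 802 ⇒ Q<K, forward
Step 1:
                  J         A
  init        3.458     2.442
  Δ          -3.451     3.451
  eq       0.007347     5.893
  solve Keq expr → x = 3.451; check Q = 802

[A]_eq = 5.893 M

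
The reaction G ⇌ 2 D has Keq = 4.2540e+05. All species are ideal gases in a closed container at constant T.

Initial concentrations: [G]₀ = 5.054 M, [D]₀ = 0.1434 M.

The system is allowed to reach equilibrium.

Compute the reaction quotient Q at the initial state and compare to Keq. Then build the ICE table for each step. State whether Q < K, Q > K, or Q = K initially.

Q₀ = 0.004069 vs Keq = 4.2540e+05 ⇒ Q<K, forward
Step 1:
                  G         D
  Initial     5.054    0.1434
  Change     -5.054     10.11
  Equil   2.4702e-04     10.25
  solve Keq expr → x = 5.054; check Q = 4.2540e+05

Q₀ = 0.004069; Q < K (proceeds forward)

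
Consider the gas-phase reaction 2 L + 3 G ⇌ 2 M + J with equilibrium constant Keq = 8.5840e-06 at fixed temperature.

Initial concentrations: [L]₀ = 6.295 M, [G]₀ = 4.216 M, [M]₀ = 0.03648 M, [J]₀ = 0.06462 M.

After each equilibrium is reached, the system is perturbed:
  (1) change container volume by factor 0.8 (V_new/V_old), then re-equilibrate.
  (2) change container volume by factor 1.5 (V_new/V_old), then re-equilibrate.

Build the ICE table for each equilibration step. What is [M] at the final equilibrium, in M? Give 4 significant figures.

[M]_eq = 0.2219 M

Q₀ = 2.8959e-08 vs Keq = 8.5840e-06 ⇒ Q<K, forward
Step 1:
                    L           G           M           J
  Initial       6.295       4.216     0.03648     0.06462
  Change      -0.2622     -0.3932      0.2622      0.1311
  Equil         6.033       3.823      0.2986      0.1957
  solve Keq expr → x = 0.1311; check Q = 8.5840e-06
Then change container volume by factor 0.8 (V_new/V_old).
Step 2:
                    L           G           M           J
  Initial       7.541       4.778      0.3733      0.2446
  Change     -0.05474    -0.08211     0.05474     0.02737
  Equil         7.486       4.696       0.428       0.272
  solve Keq expr → x = 0.02737; check Q = 8.5840e-06
Then change container volume by factor 1.5 (V_new/V_old).
Step 3:
                    L           G           M           J
  Initial       4.991       3.131      0.2854      0.1813
  Change      0.06349     0.09523    -0.06349    -0.03174
  Equil         5.054       3.226      0.2219      0.1496
  solve Keq expr → x = -0.03174; check Q = 8.5840e-06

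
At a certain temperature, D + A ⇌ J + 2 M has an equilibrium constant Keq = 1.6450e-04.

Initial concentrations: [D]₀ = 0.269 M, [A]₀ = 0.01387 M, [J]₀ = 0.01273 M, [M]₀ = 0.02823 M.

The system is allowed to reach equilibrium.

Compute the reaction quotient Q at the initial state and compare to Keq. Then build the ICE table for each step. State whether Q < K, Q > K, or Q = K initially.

Q₀ = 0.002719; Q > K (proceeds reverse)

Q₀ = 0.002719 vs Keq = 1.6450e-04 ⇒ Q>K, reverse
Step 1:
                  D         A         J         M
  I           0.269   0.01387   0.01273   0.02823
  C        0.007389  0.007389 -0.007389  -0.01478
  E          0.2764   0.02126  0.005341   0.01345
  solve Keq expr → x = -0.007389; check Q = 1.6450e-04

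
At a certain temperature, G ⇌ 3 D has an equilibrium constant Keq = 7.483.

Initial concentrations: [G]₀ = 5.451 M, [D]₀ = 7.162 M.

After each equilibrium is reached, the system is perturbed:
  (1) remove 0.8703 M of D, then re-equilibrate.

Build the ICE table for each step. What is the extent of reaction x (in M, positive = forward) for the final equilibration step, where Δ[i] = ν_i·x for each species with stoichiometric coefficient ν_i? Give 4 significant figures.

Q₀ = 67.39 vs Keq = 7.483 ⇒ Q>K, reverse
Step 1:
                    G           D
  init          5.451       7.162
  Δ             1.163       -3.49
  eq            6.614       3.672
  solve Keq expr → x = -1.163; check Q = 7.483
Then remove 0.8703 M of D.
Step 2:
                    G           D
  init          6.614       2.801
  Δ            -0.273      0.8191
  eq            6.341        3.62
  solve Keq expr → x = 0.273; check Q = 7.483

x = 0.273 M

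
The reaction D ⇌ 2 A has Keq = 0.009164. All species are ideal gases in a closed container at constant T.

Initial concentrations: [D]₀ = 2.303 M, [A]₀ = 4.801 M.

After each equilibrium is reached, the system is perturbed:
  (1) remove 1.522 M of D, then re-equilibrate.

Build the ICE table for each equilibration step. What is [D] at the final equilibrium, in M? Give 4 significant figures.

Q₀ = 10.01 vs Keq = 0.009164 ⇒ Q>K, reverse
Step 1:
                   D          A
  init         2.303      4.801
  Δ            2.298     -4.596
  eq           4.601     0.2053
  solve Keq expr → x = -2.298; check Q = 0.009164
Then remove 1.522 M of D.
Step 2:
                   D          A
  init         3.079     0.2053
  Δ          0.01843   -0.03686
  eq           3.097     0.1685
  solve Keq expr → x = -0.01843; check Q = 0.009164

[D]_eq = 3.097 M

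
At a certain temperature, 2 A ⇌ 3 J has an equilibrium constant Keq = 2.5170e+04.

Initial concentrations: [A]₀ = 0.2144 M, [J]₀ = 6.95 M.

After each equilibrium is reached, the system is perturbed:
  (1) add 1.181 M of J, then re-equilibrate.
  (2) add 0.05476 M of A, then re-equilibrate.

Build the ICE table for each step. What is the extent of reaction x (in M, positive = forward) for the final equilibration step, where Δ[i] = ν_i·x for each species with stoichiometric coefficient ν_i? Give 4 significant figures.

x = 0.02631 M

Q₀ = 7303 vs Keq = 2.5170e+04 ⇒ Q<K, forward
Step 1:
                    A           J
  init         0.2144        6.95
  Δ          -0.09533       0.143
  eq           0.1191       7.093
  solve Keq expr → x = 0.04766; check Q = 2.5170e+04
Then add 1.181 M of J.
Step 2:
                    A           J
  init         0.1191       8.274
  Δ           0.02973     -0.0446
  eq           0.1488       8.229
  solve Keq expr → x = -0.01487; check Q = 2.5170e+04
Then add 0.05476 M of A.
Step 3:
                    A           J
  init         0.2036       8.229
  Δ          -0.05261     0.07892
  eq           0.1509       8.308
  solve Keq expr → x = 0.02631; check Q = 2.5170e+04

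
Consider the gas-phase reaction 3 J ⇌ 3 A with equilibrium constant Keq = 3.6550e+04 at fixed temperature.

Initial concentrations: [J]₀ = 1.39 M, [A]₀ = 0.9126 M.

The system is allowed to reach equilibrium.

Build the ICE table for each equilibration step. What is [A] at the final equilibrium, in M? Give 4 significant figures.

[A]_eq = 2.235 M

Q₀ = 0.283 vs Keq = 3.6550e+04 ⇒ Q<K, forward
Step 1:
                  J         A
  Initial      1.39    0.9126
  Change     -1.323     1.323
  Equil     0.06735     2.235
  solve Keq expr → x = 0.4409; check Q = 3.6550e+04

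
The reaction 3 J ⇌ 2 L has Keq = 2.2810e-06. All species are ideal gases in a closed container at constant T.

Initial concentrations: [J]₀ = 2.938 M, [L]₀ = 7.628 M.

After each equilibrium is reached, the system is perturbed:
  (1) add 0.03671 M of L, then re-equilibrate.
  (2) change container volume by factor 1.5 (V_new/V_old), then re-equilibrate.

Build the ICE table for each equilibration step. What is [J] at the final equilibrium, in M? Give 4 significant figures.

[J]_eq = 9.556 M

Q₀ = 2.294 vs Keq = 2.2810e-06 ⇒ Q>K, reverse
Step 1:
                  J         L
  init        2.938     7.628
  Δ           11.32    -7.547
  eq          14.26   0.08131
  solve Keq expr → x = -3.773; check Q = 2.2810e-06
Then add 0.03671 M of L.
Step 2:
                  J         L
  init        14.26     0.118
  Δ         0.05437  -0.03624
  eq          14.31   0.08178
  solve Keq expr → x = -0.01812; check Q = 2.2810e-06
Then change container volume by factor 1.5 (V_new/V_old).
Step 3:
                  J         L
  init        9.542   0.05452
  Δ         0.01485   -0.0099
  eq          9.556   0.04462
  solve Keq expr → x = -0.00495; check Q = 2.2810e-06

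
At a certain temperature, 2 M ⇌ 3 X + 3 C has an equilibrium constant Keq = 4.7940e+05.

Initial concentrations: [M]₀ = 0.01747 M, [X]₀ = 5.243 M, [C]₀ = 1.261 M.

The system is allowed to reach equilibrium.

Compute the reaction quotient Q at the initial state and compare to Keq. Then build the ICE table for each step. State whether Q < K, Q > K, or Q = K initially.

Q₀ = 9.4689e+05 vs Keq = 4.7940e+05 ⇒ Q>K, reverse
Step 1:
                  M         X         C
  init      0.01747     5.243     1.261
  Δ        0.006719  -0.01008  -0.01008
  eq        0.02419     5.233     1.251
  solve Keq expr → x = -0.003359; check Q = 4.7940e+05

Q₀ = 9.4689e+05; Q > K (proceeds reverse)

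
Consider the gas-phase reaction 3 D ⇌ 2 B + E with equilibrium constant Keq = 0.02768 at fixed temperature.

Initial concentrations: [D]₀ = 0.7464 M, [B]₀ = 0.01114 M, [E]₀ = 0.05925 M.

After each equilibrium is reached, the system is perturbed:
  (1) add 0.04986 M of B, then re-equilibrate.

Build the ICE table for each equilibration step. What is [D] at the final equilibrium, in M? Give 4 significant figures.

[D]_eq = 0.5498 M

Q₀ = 1.7683e-05 vs Keq = 0.02768 ⇒ Q<K, forward
Step 1:
                  D         B         E
  Initial    0.7464   0.01114   0.05925
  Change    -0.2322    0.1548    0.0774
  Equil      0.5142    0.1659    0.1367
  solve Keq expr → x = 0.0774; check Q = 0.02768
Then add 0.04986 M of B.
Step 2:
                  D         B         E
  Initial    0.5142    0.2158    0.1367
  Change    0.03565  -0.02377  -0.01188
  Equil      0.5498     0.192    0.1248
  solve Keq expr → x = -0.01188; check Q = 0.02768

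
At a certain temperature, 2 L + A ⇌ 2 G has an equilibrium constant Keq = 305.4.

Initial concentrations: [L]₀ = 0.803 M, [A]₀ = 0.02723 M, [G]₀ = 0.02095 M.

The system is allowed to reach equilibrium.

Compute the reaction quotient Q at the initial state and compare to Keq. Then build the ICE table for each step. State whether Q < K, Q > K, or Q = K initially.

Q₀ = 0.025; Q < K (proceeds forward)

Q₀ = 0.025 vs Keq = 305.4 ⇒ Q<K, forward
Step 1:
                  L         A         G
  I           0.803   0.02723   0.02095
  C        -0.05439   -0.0272   0.05439
  E          0.7486 3.3168e-05   0.07534
  solve Keq expr → x = 0.0272; check Q = 305.4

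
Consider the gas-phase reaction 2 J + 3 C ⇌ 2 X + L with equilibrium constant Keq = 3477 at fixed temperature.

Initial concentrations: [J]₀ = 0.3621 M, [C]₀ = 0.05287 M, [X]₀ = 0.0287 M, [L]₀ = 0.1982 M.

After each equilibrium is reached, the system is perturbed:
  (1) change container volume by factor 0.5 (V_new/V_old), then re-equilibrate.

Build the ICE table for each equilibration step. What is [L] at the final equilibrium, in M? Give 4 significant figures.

Q₀ = 8.425 vs Keq = 3477 ⇒ Q<K, forward
Step 1:
                    J           C           X           L
  Initial      0.3621     0.05287      0.0287      0.1982
  Change     -0.02728    -0.04093     0.02728     0.01364
  Equil        0.3348     0.01194     0.05598      0.2118
  solve Keq expr → x = 0.01364; check Q = 3477
Then change container volume by factor 0.5 (V_new/V_old).
Step 2:
                    J           C           X           L
  Initial      0.6696     0.02389       0.112      0.4237
  Change    -0.005488   -0.008232    0.005488    0.002744
  Equil        0.6641     0.01565      0.1175      0.4264
  solve Keq expr → x = 0.002744; check Q = 3477

[L]_eq = 0.4264 M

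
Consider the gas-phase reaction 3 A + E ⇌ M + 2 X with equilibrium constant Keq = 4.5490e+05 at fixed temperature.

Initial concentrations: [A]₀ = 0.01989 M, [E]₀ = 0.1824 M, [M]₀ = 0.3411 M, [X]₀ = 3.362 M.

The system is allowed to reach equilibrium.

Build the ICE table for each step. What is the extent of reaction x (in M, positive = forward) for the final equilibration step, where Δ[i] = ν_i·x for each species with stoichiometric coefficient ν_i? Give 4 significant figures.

Q₀ = 2.6863e+06 vs Keq = 4.5490e+05 ⇒ Q>K, reverse
Step 1:
                    A           E           M           X
  Initial     0.01989      0.1824      0.3411       3.362
  Change      0.01548    0.005158   -0.005158    -0.01032
  Equil       0.03537      0.1876      0.3359       3.352
  solve Keq expr → x = -0.005158; check Q = 4.5490e+05

x = -0.005158 M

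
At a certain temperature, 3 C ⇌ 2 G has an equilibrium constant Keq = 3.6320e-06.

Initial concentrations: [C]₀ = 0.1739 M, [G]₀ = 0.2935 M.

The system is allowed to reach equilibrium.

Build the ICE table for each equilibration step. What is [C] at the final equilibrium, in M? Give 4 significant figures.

Q₀ = 16.38 vs Keq = 3.6320e-06 ⇒ Q>K, reverse
Step 1:
                   C          G
  Initial     0.1739     0.2935
  Change      0.4389    -0.2926
  Equil       0.6128 9.1417e-04
  solve Keq expr → x = -0.1463; check Q = 3.6320e-06

[C]_eq = 0.6128 M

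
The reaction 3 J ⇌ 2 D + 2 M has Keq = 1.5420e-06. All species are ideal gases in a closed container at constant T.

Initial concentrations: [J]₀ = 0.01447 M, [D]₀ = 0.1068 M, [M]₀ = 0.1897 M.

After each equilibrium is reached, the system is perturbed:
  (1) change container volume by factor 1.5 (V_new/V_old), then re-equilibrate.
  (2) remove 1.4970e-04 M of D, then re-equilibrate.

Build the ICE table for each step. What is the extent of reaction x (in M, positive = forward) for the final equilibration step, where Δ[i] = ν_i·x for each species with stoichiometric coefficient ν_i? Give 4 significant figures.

Q₀ = 135.5 vs Keq = 1.5420e-06 ⇒ Q>K, reverse
Step 1:
                    J           D           M
  I           0.01447      0.1068      0.1897
  C            0.1586     -0.1057     -0.1057
  E            0.1731    0.001065     0.08396
  solve Keq expr → x = -0.05287; check Q = 1.5420e-06
Then change container volume by factor 1.5 (V_new/V_old).
Step 2:
                    J           D           M
  I            0.1154  7.0990e-04     0.05598
  C       -2.3181e-04  1.5454e-04  1.5454e-04
  E            0.1152  8.6444e-04     0.05613
  solve Keq expr → x = 7.7270e-05; check Q = 1.5420e-06
Then remove 1.4970e-04 M of D.
Step 3:
                    J           D           M
  I            0.1152  7.1474e-04     0.05613
  C       -2.1755e-04  1.4503e-04  1.4503e-04
  E            0.1149  8.5977e-04     0.05628
  solve Keq expr → x = 7.2515e-05; check Q = 1.5420e-06

x = 7.2515e-05 M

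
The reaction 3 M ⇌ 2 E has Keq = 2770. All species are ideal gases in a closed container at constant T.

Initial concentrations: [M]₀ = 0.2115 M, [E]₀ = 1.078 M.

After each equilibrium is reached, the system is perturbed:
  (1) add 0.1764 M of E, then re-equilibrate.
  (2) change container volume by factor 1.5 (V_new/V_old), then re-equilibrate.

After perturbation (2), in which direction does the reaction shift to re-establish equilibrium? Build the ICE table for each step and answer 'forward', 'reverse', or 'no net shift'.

Direction: reverse

Q₀ = 122.8 vs Keq = 2770 ⇒ Q<K, forward
Step 1:
                   M          E
  I           0.2115      1.078
  C          -0.1326     0.0884
  E           0.0789      1.166
  solve Keq expr → x = 0.0442; check Q = 2770
Then add 0.1764 M of E.
Step 2:
                   M          E
  I           0.0789      1.343
  C          0.00755  -0.005033
  E          0.08645      1.338
  solve Keq expr → x = -0.002517; check Q = 2770
Then change container volume by factor 1.5 (V_new/V_old).
Step 3:
                   M          E
  I          0.05763     0.8918
  C         0.008075  -0.005383
  E          0.06571     0.8865
  solve Keq expr → x = -0.002692; check Q = 2770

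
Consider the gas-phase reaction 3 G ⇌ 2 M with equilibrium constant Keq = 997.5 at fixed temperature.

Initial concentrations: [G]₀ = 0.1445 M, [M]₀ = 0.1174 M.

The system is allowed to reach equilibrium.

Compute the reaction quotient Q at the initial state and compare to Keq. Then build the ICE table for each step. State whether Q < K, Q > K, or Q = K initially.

Q₀ = 4.568; Q < K (proceeds forward)

Q₀ = 4.568 vs Keq = 997.5 ⇒ Q<K, forward
Step 1:
                    G           M
  init         0.1445      0.1174
  Δ           -0.1112     0.07416
  eq          0.03326      0.1916
  solve Keq expr → x = 0.03708; check Q = 997.5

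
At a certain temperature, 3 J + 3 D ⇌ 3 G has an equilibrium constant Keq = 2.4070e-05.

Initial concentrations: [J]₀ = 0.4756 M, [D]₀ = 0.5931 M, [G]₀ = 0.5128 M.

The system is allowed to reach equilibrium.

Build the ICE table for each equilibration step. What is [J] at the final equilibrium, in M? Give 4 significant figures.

Q₀ = 6.008 vs Keq = 2.4070e-05 ⇒ Q>K, reverse
Step 1:
                  J         D         G
  init       0.4756    0.5931    0.5128
  Δ           0.483     0.483    -0.483
  eq         0.9586     1.076   0.02978
  solve Keq expr → x = -0.161; check Q = 2.4070e-05

[J]_eq = 0.9586 M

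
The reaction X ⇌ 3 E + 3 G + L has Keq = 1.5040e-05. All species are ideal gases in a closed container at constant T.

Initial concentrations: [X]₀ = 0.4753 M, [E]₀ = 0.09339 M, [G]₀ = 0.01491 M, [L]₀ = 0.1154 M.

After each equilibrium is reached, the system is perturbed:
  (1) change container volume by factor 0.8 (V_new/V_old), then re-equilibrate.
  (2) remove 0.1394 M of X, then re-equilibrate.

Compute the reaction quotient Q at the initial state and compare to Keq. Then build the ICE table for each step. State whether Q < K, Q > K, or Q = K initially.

Q₀ = 6.5550e-10 vs Keq = 1.5040e-05 ⇒ Q<K, forward
Step 1:
                   X          E          G          L
  Initial     0.4753    0.09339    0.01491     0.1154
  Change    -0.04505     0.1351     0.1351    0.04505
  Equil       0.4303     0.2285     0.1501     0.1604
  solve Keq expr → x = 0.04505; check Q = 1.5040e-05
Then change container volume by factor 0.8 (V_new/V_old).
Step 2:
                   X          E          G          L
  Initial     0.5378     0.2857     0.1876     0.2006
  Change     0.01403   -0.04209   -0.04209   -0.01403
  Equil       0.5518     0.2436     0.1455     0.1865
  solve Keq expr → x = -0.01403; check Q = 1.5040e-05
Then remove 0.1394 M of X.
Step 3:
                   X          E          G          L
  Initial     0.4124     0.2436     0.1455     0.1865
  Change    0.002671  -0.008012  -0.008012  -0.002671
  Equil       0.4151     0.2356     0.1375     0.1839
  solve Keq expr → x = -0.002671; check Q = 1.5040e-05

Q₀ = 6.5550e-10; Q < K (proceeds forward)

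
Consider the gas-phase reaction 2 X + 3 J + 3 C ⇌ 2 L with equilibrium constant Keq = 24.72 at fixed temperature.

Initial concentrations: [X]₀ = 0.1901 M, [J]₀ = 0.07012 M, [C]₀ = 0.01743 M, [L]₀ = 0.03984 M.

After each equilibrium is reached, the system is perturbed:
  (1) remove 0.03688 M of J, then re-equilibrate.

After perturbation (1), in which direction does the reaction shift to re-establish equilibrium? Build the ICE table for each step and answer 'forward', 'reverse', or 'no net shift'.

Q₀ = 2.4058e+07 vs Keq = 24.72 ⇒ Q>K, reverse
Step 1:
                  X         J         C         L
  I          0.1901   0.07012   0.01743   0.03984
  C         0.03875   0.05813   0.05813  -0.03875
  E          0.2289    0.1283   0.07556  0.001086
  solve Keq expr → x = -0.01938; check Q = 24.72
Then remove 0.03688 M of J.
Step 2:
                  X         J         C         L
  I          0.2289   0.09137   0.07556  0.001086
  C       4.1662e-04 6.2493e-04 6.2493e-04 -4.1662e-04
  E          0.2293     0.092   0.07619 6.6888e-04
  solve Keq expr → x = -2.0831e-04; check Q = 24.72

Direction: reverse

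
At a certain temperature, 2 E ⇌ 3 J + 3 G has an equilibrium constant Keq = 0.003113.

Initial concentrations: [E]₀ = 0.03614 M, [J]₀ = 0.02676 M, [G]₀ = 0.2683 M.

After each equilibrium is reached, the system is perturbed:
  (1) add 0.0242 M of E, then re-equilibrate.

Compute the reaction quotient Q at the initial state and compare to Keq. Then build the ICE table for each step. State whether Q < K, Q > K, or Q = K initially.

Q₀ = 2.8336e-04; Q < K (proceeds forward)

Q₀ = 2.8336e-04 vs Keq = 0.003113 ⇒ Q<K, forward
Step 1:
                    E           J           G
  Initial     0.03614     0.02676      0.2683
  Change     -0.01125     0.01688     0.01688
  Equil       0.02489     0.04364      0.2852
  solve Keq expr → x = 0.005627; check Q = 0.003113
Then add 0.0242 M of E.
Step 2:
                    E           J           G
  Initial     0.04909     0.04364      0.2852
  Change    -0.009043     0.01356     0.01356
  Equil       0.04004     0.05721      0.2987
  solve Keq expr → x = 0.004521; check Q = 0.003113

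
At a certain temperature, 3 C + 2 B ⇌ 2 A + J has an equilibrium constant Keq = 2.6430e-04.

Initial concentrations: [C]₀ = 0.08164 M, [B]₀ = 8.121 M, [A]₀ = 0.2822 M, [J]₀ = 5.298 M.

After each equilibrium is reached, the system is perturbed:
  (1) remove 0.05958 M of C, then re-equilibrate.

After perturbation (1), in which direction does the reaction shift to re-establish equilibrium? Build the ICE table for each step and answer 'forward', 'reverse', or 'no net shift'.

Direction: reverse

Q₀ = 11.76 vs Keq = 2.6430e-04 ⇒ Q>K, reverse
Step 1:
                   C          B          A          J
  I          0.08164      8.121     0.2822      5.298
  C           0.3938     0.2625    -0.2625    -0.1313
  E           0.4755      8.384    0.01966      5.167
  solve Keq expr → x = -0.1313; check Q = 2.6430e-04
Then remove 0.05958 M of C.
Step 2:
                   C          B          A          J
  I           0.4159      8.384    0.01966      5.167
  C         0.004922   0.003281  -0.003281  -0.001641
  E           0.4208      8.387    0.01638      5.165
  solve Keq expr → x = -0.001641; check Q = 2.6430e-04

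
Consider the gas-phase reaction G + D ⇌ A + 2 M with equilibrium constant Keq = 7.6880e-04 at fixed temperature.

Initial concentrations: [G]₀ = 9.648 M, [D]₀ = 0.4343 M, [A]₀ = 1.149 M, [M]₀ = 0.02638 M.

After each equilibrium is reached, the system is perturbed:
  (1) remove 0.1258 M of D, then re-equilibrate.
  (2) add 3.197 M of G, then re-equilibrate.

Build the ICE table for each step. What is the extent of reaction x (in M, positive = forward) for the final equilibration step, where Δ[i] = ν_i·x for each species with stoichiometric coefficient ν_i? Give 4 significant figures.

Q₀ = 1.9083e-04 vs Keq = 7.6880e-04 ⇒ Q<K, forward
Step 1:
                   G          D          A          M
  init         9.648     0.4343      1.149    0.02638
  Δ         -0.01273   -0.01273    0.01273    0.02547
  eq           9.635     0.4216      1.162    0.05185
  solve Keq expr → x = 0.01273; check Q = 7.6880e-04
Then remove 0.1258 M of D.
Step 2:
                   G          D          A          M
  init         9.635     0.2958      1.162    0.05185
  Δ          0.00402    0.00402   -0.00402   -0.00804
  eq           9.639     0.2998      1.158    0.04381
  solve Keq expr → x = -0.00402; check Q = 7.6880e-04
Then add 3.197 M of G.
Step 3:
                   G          D          A          M
  init         12.84     0.2998      1.158    0.04381
  Δ          -0.0032    -0.0032     0.0032   0.006399
  eq           12.83     0.2966      1.161    0.05021
  solve Keq expr → x = 0.0032; check Q = 7.6880e-04

x = 0.0032 M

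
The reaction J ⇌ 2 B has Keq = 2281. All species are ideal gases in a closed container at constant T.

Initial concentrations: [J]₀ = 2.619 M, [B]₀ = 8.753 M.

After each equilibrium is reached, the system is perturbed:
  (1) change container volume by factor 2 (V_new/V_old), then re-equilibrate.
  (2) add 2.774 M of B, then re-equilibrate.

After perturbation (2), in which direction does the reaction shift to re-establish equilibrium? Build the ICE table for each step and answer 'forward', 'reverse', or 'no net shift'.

Q₀ = 29.25 vs Keq = 2281 ⇒ Q<K, forward
Step 1:
                  J         B
  I           2.619     8.753
  C          -2.535      5.07
  E         0.08377     13.82
  solve Keq expr → x = 2.535; check Q = 2281
Then change container volume by factor 2 (V_new/V_old).
Step 2:
                  J         B
  I         0.04189     6.912
  C        -0.02069   0.04138
  E         0.02119     6.953
  solve Keq expr → x = 0.02069; check Q = 2281
Then add 2.774 M of B.
Step 3:
                  J         B
  I         0.02119     9.727
  C         0.01995  -0.03989
  E         0.04114     9.687
  solve Keq expr → x = -0.01995; check Q = 2281

Direction: reverse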